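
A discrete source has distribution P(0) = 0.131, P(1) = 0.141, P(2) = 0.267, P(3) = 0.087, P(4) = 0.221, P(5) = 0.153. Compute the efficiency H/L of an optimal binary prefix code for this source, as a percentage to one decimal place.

Entropy H = −Σ p log₂ p ≈ 2.4935 bits.
Huffman merges: 87/1000+131/1000→109/500; 141/1000+153/1000→147/500; 109/500+221/1000→439/1000; 267/1000+147/500→561/1000; 439/1000+561/1000→1. L = 314/125 ≈ 2.5120.
Efficiency = H/L = 2.4935/2.5120 = 99.3%.

99.3%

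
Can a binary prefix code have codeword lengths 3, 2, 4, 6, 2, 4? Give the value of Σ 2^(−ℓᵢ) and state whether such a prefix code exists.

With common denominator 2^6 = 64: Σ 2^(−ℓᵢ) = 8/64 + 16/64 + 4/64 + 1/64 + 16/64 + 4/64 = 49/64 = 0.765625.
Kraft's inequality requires Σ ≤ 1; here Σ = 0.765625 ≤ 1, so such a prefix code exists.

0.765625; yes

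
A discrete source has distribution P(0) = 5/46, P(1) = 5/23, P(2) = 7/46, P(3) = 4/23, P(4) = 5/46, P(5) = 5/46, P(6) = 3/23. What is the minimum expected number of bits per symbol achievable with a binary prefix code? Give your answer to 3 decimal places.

2.783 bits/symbol

Repeatedly combine the two least-probable nodes; the expected code length is the sum of the merged weights.
merge 5/46 + 5/46 → 5/23
merge 5/46 + 3/23 → 11/46
merge 7/46 + 4/23 → 15/46
merge 5/23 + 5/23 → 10/23
merge 11/46 + 15/46 → 13/23
merge 10/23 + 13/23 → 1
L = 5/23 + 11/46 + 15/46 + 10/23 + 13/23 + 1 = 64/23 ≈ 2.783 bits/symbol.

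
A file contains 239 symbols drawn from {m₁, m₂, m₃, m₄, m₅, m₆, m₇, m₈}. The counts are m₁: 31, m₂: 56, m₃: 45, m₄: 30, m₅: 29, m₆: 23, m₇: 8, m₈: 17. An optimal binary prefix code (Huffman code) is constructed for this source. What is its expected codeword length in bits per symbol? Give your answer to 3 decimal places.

2.870 bits/symbol

Probabilities are the counts divided by 239.
Repeatedly combine the two least-probable nodes; the expected code length is the sum of the merged weights.
merge 8/239 + 17/239 → 25/239
merge 23/239 + 25/239 → 48/239
merge 29/239 + 30/239 → 59/239
merge 31/239 + 45/239 → 76/239
merge 48/239 + 56/239 → 104/239
merge 59/239 + 76/239 → 135/239
merge 104/239 + 135/239 → 1
L = 25/239 + 48/239 + 59/239 + 76/239 + 104/239 + 135/239 + 1 = 686/239 ≈ 2.870 bits/symbol.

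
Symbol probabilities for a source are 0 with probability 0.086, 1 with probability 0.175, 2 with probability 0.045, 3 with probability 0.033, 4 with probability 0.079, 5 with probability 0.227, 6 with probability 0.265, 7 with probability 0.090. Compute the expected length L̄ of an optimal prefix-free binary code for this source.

Repeatedly combine the two least-probable nodes; the expected code length is the sum of the merged weights.
merge 33/1000 + 9/200 → 39/500
merge 39/500 + 79/1000 → 157/1000
merge 43/500 + 9/100 → 22/125
merge 157/1000 + 7/40 → 83/250
merge 22/125 + 227/1000 → 403/1000
merge 53/200 + 83/250 → 597/1000
merge 403/1000 + 597/1000 → 1
L = 39/500 + 157/1000 + 22/125 + 83/250 + 403/1000 + 597/1000 + 1 = 2743/1000 = 2.743 bits/symbol.

2.743 bits/symbol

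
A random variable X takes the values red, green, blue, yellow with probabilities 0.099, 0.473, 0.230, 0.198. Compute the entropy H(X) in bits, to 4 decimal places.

H = −Σ pᵢ log₂ pᵢ.
−0.099·log₂(0.099) = 0.3303
−0.473·log₂(0.473) = 0.5109
−0.230·log₂(0.230) = 0.4877
−0.198·log₂(0.198) = 0.4626
Sum ≈ 1.7915 → 1.7915 bits.

1.7915 bits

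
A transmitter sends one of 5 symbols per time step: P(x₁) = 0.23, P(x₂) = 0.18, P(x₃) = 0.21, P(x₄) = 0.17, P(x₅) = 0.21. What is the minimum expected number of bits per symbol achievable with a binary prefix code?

Repeatedly combine the two least-probable nodes; the expected code length is the sum of the merged weights.
merge 17/100 + 9/50 → 7/20
merge 21/100 + 21/100 → 21/50
merge 23/100 + 7/20 → 29/50
merge 21/50 + 29/50 → 1
L = 7/20 + 21/50 + 29/50 + 1 = 47/20 = 2.35 bits/symbol.

2.35 bits/symbol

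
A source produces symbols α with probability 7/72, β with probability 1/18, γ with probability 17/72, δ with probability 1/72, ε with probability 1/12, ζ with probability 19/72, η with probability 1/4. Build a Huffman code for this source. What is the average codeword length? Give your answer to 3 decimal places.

2.472 bits/symbol

Repeatedly combine the two least-probable nodes; the expected code length is the sum of the merged weights.
merge 1/72 + 1/18 → 5/72
merge 5/72 + 1/12 → 11/72
merge 7/72 + 11/72 → 1/4
merge 17/72 + 1/4 → 35/72
merge 1/4 + 19/72 → 37/72
merge 35/72 + 37/72 → 1
L = 5/72 + 11/72 + 1/4 + 35/72 + 37/72 + 1 = 89/36 ≈ 2.472 bits/symbol.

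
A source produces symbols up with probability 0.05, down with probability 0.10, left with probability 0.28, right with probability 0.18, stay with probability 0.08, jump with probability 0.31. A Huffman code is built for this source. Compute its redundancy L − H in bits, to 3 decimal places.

Entropy H = −Σ p log₂ p ≈ 2.3231 bits.
Huffman merges: 1/20+2/25→13/100; 1/10+13/100→23/100; 9/50+23/100→41/100; 7/25+31/100→59/100; 41/100+59/100→1. L = 59/25 ≈ 2.3600.
L − H = 2.3600 − 2.3231 = 0.037 bits.

0.037 bits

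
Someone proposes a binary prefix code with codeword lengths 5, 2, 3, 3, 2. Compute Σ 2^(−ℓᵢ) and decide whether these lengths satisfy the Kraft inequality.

0.78125; yes

With common denominator 2^5 = 32: Σ 2^(−ℓᵢ) = 1/32 + 8/32 + 4/32 + 4/32 + 8/32 = 25/32 = 0.78125.
Kraft's inequality requires Σ ≤ 1; here Σ = 0.78125 ≤ 1, so such a prefix code exists.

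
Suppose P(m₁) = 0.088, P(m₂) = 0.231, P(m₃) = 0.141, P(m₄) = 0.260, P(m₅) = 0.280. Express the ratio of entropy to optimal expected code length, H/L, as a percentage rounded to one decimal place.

Entropy H = −Σ p log₂ p ≈ 2.2149 bits.
Huffman merges: 11/125+141/1000→229/1000; 229/1000+231/1000→23/50; 13/50+7/25→27/50; 23/50+27/50→1. L = 2229/1000 ≈ 2.2290.
Efficiency = H/L = 2.2149/2.2290 = 99.4%.

99.4%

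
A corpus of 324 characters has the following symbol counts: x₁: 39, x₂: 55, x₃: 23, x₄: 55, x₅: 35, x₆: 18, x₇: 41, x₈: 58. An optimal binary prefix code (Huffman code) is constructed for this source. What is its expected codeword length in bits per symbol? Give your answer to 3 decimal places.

2.948 bits/symbol

Probabilities are the counts divided by 324.
Repeatedly combine the two least-probable nodes; the expected code length is the sum of the merged weights.
merge 1/18 + 23/324 → 41/324
merge 35/324 + 13/108 → 37/162
merge 41/324 + 41/324 → 41/162
merge 55/324 + 55/324 → 55/162
merge 29/162 + 37/162 → 11/27
merge 41/162 + 55/162 → 16/27
merge 11/27 + 16/27 → 1
L = 41/324 + 37/162 + 41/162 + 55/162 + 11/27 + 16/27 + 1 = 955/324 ≈ 2.948 bits/symbol.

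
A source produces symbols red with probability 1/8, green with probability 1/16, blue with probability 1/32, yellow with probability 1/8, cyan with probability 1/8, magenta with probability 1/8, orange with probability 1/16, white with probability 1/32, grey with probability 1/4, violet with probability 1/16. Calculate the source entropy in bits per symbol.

3.0625 bits

Each probability is a power of 1/2, so log₂(1/p) is an integer.
H = Σ p·log₂(1/p) = 1/8·3 + 1/16·4 + 1/32·5 + 1/8·3 + 1/8·3 + 1/8·3 + 1/16·4 + 1/32·5 + 1/4·2 + 1/16·4 = 3.0625 bits.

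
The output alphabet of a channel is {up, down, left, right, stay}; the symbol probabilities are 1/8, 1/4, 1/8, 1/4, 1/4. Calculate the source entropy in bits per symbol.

2.25 bits

Each probability is a power of 1/2, so log₂(1/p) is an integer.
H = Σ p·log₂(1/p) = 1/8·3 + 1/4·2 + 1/8·3 + 1/4·2 + 1/4·2 = 2.25 bits.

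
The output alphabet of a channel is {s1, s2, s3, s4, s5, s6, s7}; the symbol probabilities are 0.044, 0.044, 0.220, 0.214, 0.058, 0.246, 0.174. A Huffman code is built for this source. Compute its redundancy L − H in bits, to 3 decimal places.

0.026 bits

Entropy H = −Σ p log₂ p ≈ 2.5281 bits.
Huffman merges: 11/250+11/250→11/125; 29/500+11/125→73/500; 73/500+87/500→8/25; 107/500+11/50→217/500; 123/500+8/25→283/500; 217/500+283/500→1. L = 1277/500 ≈ 2.5540.
L − H = 2.5540 − 2.5281 = 0.026 bits.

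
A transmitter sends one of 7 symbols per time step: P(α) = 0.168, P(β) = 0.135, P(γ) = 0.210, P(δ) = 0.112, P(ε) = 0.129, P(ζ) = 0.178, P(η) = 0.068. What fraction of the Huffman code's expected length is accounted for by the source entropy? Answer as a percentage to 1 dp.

98.1%

Entropy H = −Σ p log₂ p ≈ 2.7370 bits.
Huffman merges: 17/250+14/125→9/50; 129/1000+27/200→33/125; 21/125+89/500→173/500; 9/50+21/100→39/100; 33/125+173/500→61/100; 39/100+61/100→1. L = 279/100 ≈ 2.7900.
Efficiency = H/L = 2.7370/2.7900 = 98.1%.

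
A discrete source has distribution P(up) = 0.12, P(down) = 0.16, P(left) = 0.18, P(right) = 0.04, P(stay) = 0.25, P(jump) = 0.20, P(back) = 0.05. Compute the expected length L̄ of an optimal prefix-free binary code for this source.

2.64 bits/symbol

Repeatedly combine the two least-probable nodes; the expected code length is the sum of the merged weights.
merge 1/25 + 1/20 → 9/100
merge 9/100 + 3/25 → 21/100
merge 4/25 + 9/50 → 17/50
merge 1/5 + 21/100 → 41/100
merge 1/4 + 17/50 → 59/100
merge 41/100 + 59/100 → 1
L = 9/100 + 21/100 + 17/50 + 41/100 + 59/100 + 1 = 66/25 = 2.64 bits/symbol.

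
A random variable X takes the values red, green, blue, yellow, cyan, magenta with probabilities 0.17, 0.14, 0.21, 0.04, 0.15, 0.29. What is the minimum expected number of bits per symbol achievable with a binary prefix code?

2.5 bits/symbol

Repeatedly combine the two least-probable nodes; the expected code length is the sum of the merged weights.
merge 1/25 + 7/50 → 9/50
merge 3/20 + 17/100 → 8/25
merge 9/50 + 21/100 → 39/100
merge 29/100 + 8/25 → 61/100
merge 39/100 + 61/100 → 1
L = 9/50 + 8/25 + 39/100 + 61/100 + 1 = 5/2 = 2.5 bits/symbol.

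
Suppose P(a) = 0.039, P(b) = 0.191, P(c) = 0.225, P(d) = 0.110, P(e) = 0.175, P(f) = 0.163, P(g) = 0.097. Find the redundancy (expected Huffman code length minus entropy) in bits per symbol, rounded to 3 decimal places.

Entropy H = −Σ p log₂ p ≈ 2.6663 bits.
Huffman merges: 39/1000+97/1000→17/125; 11/100+17/125→123/500; 163/1000+7/40→169/500; 191/1000+9/40→52/125; 123/500+169/500→73/125; 52/125+73/125→1. L = 68/25 ≈ 2.7200.
L − H = 2.7200 − 2.6663 = 0.054 bits.

0.054 bits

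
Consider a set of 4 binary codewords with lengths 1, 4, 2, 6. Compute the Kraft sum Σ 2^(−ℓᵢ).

0.828125

With common denominator 2^6 = 64: Σ 2^(−ℓᵢ) = 32/64 + 4/64 + 16/64 + 1/64 = 53/64 = 0.828125.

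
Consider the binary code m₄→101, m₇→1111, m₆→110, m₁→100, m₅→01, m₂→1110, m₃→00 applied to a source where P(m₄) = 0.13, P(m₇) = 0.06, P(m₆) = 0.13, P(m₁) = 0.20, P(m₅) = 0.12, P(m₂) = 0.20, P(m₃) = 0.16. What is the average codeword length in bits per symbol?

2.98 bits/symbol

L̄ = Σ pᵢ·ℓᵢ = 0.13·3 + 0.06·4 + 0.13·3 + 0.20·3 + 0.12·2 + 0.20·4 + 0.16·2 = 2.98 bits/symbol.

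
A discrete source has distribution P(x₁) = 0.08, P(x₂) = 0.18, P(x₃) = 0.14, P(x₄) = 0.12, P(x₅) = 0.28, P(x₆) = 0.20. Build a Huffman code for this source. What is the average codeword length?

2.52 bits/symbol

Repeatedly combine the two least-probable nodes; the expected code length is the sum of the merged weights.
merge 2/25 + 3/25 → 1/5
merge 7/50 + 9/50 → 8/25
merge 1/5 + 1/5 → 2/5
merge 7/25 + 8/25 → 3/5
merge 2/5 + 3/5 → 1
L = 1/5 + 8/25 + 2/5 + 3/5 + 1 = 63/25 = 2.52 bits/symbol.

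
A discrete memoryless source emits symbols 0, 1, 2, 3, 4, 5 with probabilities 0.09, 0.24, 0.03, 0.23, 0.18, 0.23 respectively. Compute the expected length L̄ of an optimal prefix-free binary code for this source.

2.42 bits/symbol

Repeatedly combine the two least-probable nodes; the expected code length is the sum of the merged weights.
merge 3/100 + 9/100 → 3/25
merge 3/25 + 9/50 → 3/10
merge 23/100 + 23/100 → 23/50
merge 6/25 + 3/10 → 27/50
merge 23/50 + 27/50 → 1
L = 3/25 + 3/10 + 23/50 + 27/50 + 1 = 121/50 = 2.42 bits/symbol.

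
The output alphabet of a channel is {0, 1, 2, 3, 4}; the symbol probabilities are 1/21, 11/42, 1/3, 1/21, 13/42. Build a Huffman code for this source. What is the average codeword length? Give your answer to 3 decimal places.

2.095 bits/symbol

Repeatedly combine the two least-probable nodes; the expected code length is the sum of the merged weights.
merge 1/21 + 1/21 → 2/21
merge 2/21 + 11/42 → 5/14
merge 13/42 + 1/3 → 9/14
merge 5/14 + 9/14 → 1
L = 2/21 + 5/14 + 9/14 + 1 = 44/21 ≈ 2.095 bits/symbol.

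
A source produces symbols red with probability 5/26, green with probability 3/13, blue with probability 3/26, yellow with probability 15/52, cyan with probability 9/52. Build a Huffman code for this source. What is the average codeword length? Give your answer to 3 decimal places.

2.288 bits/symbol

Repeatedly combine the two least-probable nodes; the expected code length is the sum of the merged weights.
merge 3/26 + 9/52 → 15/52
merge 5/26 + 3/13 → 11/26
merge 15/52 + 15/52 → 15/26
merge 11/26 + 15/26 → 1
L = 15/52 + 11/26 + 15/26 + 1 = 119/52 ≈ 2.288 bits/symbol.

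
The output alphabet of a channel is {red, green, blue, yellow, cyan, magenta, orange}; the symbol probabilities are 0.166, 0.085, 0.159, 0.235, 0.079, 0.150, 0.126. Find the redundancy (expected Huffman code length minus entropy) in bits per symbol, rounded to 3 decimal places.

Entropy H = −Σ p log₂ p ≈ 2.7215 bits.
Huffman merges: 79/1000+17/200→41/250; 63/500+3/20→69/250; 159/1000+41/250→323/1000; 83/500+47/200→401/1000; 69/250+323/1000→599/1000; 401/1000+599/1000→1. L = 2763/1000 ≈ 2.7630.
L − H = 2.7630 − 2.7215 = 0.041 bits.

0.041 bits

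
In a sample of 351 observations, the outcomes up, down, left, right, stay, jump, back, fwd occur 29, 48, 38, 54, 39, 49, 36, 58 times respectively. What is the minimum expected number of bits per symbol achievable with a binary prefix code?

Probabilities are the counts divided by 351.
Repeatedly combine the two least-probable nodes; the expected code length is the sum of the merged weights.
merge 29/351 + 4/39 → 5/27
merge 38/351 + 1/9 → 77/351
merge 16/117 + 49/351 → 97/351
merge 2/13 + 58/351 → 112/351
merge 5/27 + 77/351 → 142/351
merge 97/351 + 112/351 → 209/351
merge 142/351 + 209/351 → 1
L = 5/27 + 77/351 + 97/351 + 112/351 + 142/351 + 209/351 + 1 = 3 bits/symbol.

3 bits/symbol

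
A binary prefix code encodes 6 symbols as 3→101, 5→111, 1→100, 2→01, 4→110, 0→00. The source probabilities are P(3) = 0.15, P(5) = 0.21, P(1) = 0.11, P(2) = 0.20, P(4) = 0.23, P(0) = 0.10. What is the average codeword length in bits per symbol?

L̄ = Σ pᵢ·ℓᵢ = 0.15·3 + 0.21·3 + 0.11·3 + 0.20·2 + 0.23·3 + 0.10·2 = 2.7 bits/symbol.

2.7 bits/symbol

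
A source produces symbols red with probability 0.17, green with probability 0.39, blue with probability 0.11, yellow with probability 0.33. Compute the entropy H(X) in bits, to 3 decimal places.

1.842 bits

H = −Σ pᵢ log₂ pᵢ.
−0.17·log₂(0.17) = 0.4346
−0.39·log₂(0.39) = 0.5298
−0.11·log₂(0.11) = 0.3503
−0.33·log₂(0.33) = 0.5278
Sum ≈ 1.8425 → 1.842 bits.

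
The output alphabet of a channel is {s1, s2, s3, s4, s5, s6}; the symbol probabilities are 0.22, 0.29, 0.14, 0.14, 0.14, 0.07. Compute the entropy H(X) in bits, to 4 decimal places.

H = −Σ pᵢ log₂ pᵢ.
−0.22·log₂(0.22) = 0.4806
−0.29·log₂(0.29) = 0.5179
−0.14·log₂(0.14) = 0.3971
−0.14·log₂(0.14) = 0.3971
−0.14·log₂(0.14) = 0.3971
−0.07·log₂(0.07) = 0.2686
Sum ≈ 2.4584 → 2.4584 bits.

2.4584 bits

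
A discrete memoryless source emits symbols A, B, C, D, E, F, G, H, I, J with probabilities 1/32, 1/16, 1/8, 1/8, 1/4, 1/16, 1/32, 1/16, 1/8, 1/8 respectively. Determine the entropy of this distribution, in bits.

3.0625 bits

Each probability is a power of 1/2, so log₂(1/p) is an integer.
H = Σ p·log₂(1/p) = 1/32·5 + 1/16·4 + 1/8·3 + 1/8·3 + 1/4·2 + 1/16·4 + 1/32·5 + 1/16·4 + 1/8·3 + 1/8·3 = 3.0625 bits.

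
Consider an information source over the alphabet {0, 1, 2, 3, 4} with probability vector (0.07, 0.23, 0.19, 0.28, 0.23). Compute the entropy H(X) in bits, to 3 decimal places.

H = −Σ pᵢ log₂ pᵢ.
−0.07·log₂(0.07) = 0.2686
−0.23·log₂(0.23) = 0.4877
−0.19·log₂(0.19) = 0.4552
−0.28·log₂(0.28) = 0.5142
−0.23·log₂(0.23) = 0.4877
Sum ≈ 2.2133 → 2.213 bits.

2.213 bits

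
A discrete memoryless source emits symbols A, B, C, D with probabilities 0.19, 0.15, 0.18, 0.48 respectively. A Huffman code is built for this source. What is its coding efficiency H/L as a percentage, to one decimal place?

Entropy H = −Σ p log₂ p ≈ 1.8193 bits.
Huffman merges: 3/20+9/50→33/100; 19/100+33/100→13/25; 12/25+13/25→1. L = 37/20 ≈ 1.8500.
Efficiency = H/L = 1.8193/1.8500 = 98.3%.

98.3%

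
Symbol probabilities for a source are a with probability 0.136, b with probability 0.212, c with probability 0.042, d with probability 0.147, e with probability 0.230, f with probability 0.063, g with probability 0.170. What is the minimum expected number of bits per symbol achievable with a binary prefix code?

2.663 bits/symbol

Repeatedly combine the two least-probable nodes; the expected code length is the sum of the merged weights.
merge 21/500 + 63/1000 → 21/200
merge 21/200 + 17/125 → 241/1000
merge 147/1000 + 17/100 → 317/1000
merge 53/250 + 23/100 → 221/500
merge 241/1000 + 317/1000 → 279/500
merge 221/500 + 279/500 → 1
L = 21/200 + 241/1000 + 317/1000 + 221/500 + 279/500 + 1 = 2663/1000 = 2.663 bits/symbol.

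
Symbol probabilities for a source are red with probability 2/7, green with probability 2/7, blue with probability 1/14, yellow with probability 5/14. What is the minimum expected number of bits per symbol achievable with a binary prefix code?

Repeatedly combine the two least-probable nodes; the expected code length is the sum of the merged weights.
merge 1/14 + 2/7 → 5/14
merge 2/7 + 5/14 → 9/14
merge 5/14 + 9/14 → 1
L = 5/14 + 9/14 + 1 = 2 bits/symbol.

2 bits/symbol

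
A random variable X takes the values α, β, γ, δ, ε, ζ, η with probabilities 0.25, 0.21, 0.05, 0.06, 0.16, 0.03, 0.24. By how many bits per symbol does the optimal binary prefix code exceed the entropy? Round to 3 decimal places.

Entropy H = −Σ p log₂ p ≈ 2.5014 bits.
Huffman merges: 3/100+1/20→2/25; 3/50+2/25→7/50; 7/50+4/25→3/10; 21/100+6/25→9/20; 1/4+3/10→11/20; 9/20+11/20→1. L = 63/25 ≈ 2.5200.
L − H = 2.5200 − 2.5014 = 0.019 bits.

0.019 bits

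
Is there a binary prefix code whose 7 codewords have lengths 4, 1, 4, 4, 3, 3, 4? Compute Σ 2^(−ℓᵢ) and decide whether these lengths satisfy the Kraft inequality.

With common denominator 2^4 = 16: Σ 2^(−ℓᵢ) = 1/16 + 8/16 + 1/16 + 1/16 + 2/16 + 2/16 + 1/16 = 16/16 = 1.
Kraft's inequality requires Σ ≤ 1; here Σ = 1 ≤ 1, so such a prefix code exists.

1; yes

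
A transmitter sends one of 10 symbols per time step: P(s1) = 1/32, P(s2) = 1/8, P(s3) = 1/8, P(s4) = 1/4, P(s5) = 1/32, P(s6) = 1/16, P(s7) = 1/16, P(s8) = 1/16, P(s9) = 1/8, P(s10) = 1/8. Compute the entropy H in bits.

Each probability is a power of 1/2, so log₂(1/p) is an integer.
H = Σ p·log₂(1/p) = 1/32·5 + 1/8·3 + 1/8·3 + 1/4·2 + 1/32·5 + 1/16·4 + 1/16·4 + 1/16·4 + 1/8·3 + 1/8·3 = 3.0625 bits.

3.0625 bits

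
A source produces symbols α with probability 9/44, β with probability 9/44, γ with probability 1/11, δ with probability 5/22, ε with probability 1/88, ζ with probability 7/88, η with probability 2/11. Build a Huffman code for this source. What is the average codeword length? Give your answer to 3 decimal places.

2.636 bits/symbol

Repeatedly combine the two least-probable nodes; the expected code length is the sum of the merged weights.
merge 1/88 + 7/88 → 1/11
merge 1/11 + 1/11 → 2/11
merge 2/11 + 2/11 → 4/11
merge 9/44 + 9/44 → 9/22
merge 5/22 + 4/11 → 13/22
merge 9/22 + 13/22 → 1
L = 1/11 + 2/11 + 4/11 + 9/22 + 13/22 + 1 = 29/11 ≈ 2.636 bits/symbol.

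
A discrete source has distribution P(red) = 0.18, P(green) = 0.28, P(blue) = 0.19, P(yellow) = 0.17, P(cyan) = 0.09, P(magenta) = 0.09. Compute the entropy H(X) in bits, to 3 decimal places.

2.475 bits

H = −Σ pᵢ log₂ pᵢ.
−0.18·log₂(0.18) = 0.4453
−0.28·log₂(0.28) = 0.5142
−0.19·log₂(0.19) = 0.4552
−0.17·log₂(0.17) = 0.4346
−0.09·log₂(0.09) = 0.3127
−0.09·log₂(0.09) = 0.3127
Sum ≈ 2.4746 → 2.475 bits.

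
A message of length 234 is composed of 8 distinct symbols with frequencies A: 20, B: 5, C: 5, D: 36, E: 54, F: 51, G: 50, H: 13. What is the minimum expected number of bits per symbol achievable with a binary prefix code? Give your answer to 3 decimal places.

2.662 bits/symbol

Probabilities are the counts divided by 234.
Repeatedly combine the two least-probable nodes; the expected code length is the sum of the merged weights.
merge 5/234 + 5/234 → 5/117
merge 5/117 + 1/18 → 23/234
merge 10/117 + 23/234 → 43/234
merge 2/13 + 43/234 → 79/234
merge 25/117 + 17/78 → 101/234
merge 3/13 + 79/234 → 133/234
merge 101/234 + 133/234 → 1
L = 5/117 + 23/234 + 43/234 + 79/234 + 101/234 + 133/234 + 1 = 623/234 ≈ 2.662 bits/symbol.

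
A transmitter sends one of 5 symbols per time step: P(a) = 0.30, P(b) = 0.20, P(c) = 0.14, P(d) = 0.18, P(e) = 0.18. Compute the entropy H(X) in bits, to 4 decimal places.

2.2732 bits

H = −Σ pᵢ log₂ pᵢ.
−0.30·log₂(0.30) = 0.5211
−0.20·log₂(0.20) = 0.4644
−0.14·log₂(0.14) = 0.3971
−0.18·log₂(0.18) = 0.4453
−0.18·log₂(0.18) = 0.4453
Sum ≈ 2.2732 → 2.2732 bits.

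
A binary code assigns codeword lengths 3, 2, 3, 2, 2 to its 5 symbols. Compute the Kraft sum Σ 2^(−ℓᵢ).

1

With common denominator 2^3 = 8: Σ 2^(−ℓᵢ) = 1/8 + 2/8 + 1/8 + 2/8 + 2/8 = 8/8 = 1.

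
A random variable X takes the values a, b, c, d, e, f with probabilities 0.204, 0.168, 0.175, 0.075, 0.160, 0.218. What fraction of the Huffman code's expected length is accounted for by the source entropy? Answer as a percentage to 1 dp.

97.9%

Entropy H = −Σ p log₂ p ≈ 2.5226 bits.
Huffman merges: 3/40+4/25→47/200; 21/125+7/40→343/1000; 51/250+109/500→211/500; 47/200+343/1000→289/500; 211/500+289/500→1. L = 1289/500 ≈ 2.5780.
Efficiency = H/L = 2.5226/2.5780 = 97.9%.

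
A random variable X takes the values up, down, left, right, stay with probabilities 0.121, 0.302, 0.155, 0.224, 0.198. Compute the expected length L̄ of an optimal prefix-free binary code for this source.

Repeatedly combine the two least-probable nodes; the expected code length is the sum of the merged weights.
merge 121/1000 + 31/200 → 69/250
merge 99/500 + 28/125 → 211/500
merge 69/250 + 151/500 → 289/500
merge 211/500 + 289/500 → 1
L = 69/250 + 211/500 + 289/500 + 1 = 569/250 = 2.276 bits/symbol.

2.276 bits/symbol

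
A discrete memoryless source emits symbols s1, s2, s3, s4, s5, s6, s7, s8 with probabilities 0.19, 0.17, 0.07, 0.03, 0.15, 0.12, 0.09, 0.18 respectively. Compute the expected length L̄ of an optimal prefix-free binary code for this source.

2.91 bits/symbol

Repeatedly combine the two least-probable nodes; the expected code length is the sum of the merged weights.
merge 3/100 + 7/100 → 1/10
merge 9/100 + 1/10 → 19/100
merge 3/25 + 3/20 → 27/100
merge 17/100 + 9/50 → 7/20
merge 19/100 + 19/100 → 19/50
merge 27/100 + 7/20 → 31/50
merge 19/50 + 31/50 → 1
L = 1/10 + 19/100 + 27/100 + 7/20 + 19/50 + 31/50 + 1 = 291/100 = 2.91 bits/symbol.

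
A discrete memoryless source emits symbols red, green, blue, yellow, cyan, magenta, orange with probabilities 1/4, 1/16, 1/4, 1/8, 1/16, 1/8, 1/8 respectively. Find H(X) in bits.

Each probability is a power of 1/2, so log₂(1/p) is an integer.
H = Σ p·log₂(1/p) = 1/4·2 + 1/16·4 + 1/4·2 + 1/8·3 + 1/16·4 + 1/8·3 + 1/8·3 = 2.625 bits.

2.625 bits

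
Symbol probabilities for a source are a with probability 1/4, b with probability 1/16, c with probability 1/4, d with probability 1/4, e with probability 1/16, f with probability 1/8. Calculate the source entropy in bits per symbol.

2.375 bits

Each probability is a power of 1/2, so log₂(1/p) is an integer.
H = Σ p·log₂(1/p) = 1/4·2 + 1/16·4 + 1/4·2 + 1/4·2 + 1/16·4 + 1/8·3 = 2.375 bits.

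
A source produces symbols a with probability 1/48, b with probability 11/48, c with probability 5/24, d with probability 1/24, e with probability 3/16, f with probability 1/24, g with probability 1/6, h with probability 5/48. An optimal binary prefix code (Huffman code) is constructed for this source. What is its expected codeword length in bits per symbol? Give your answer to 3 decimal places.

2.729 bits/symbol

Repeatedly combine the two least-probable nodes; the expected code length is the sum of the merged weights.
merge 1/48 + 1/24 → 1/16
merge 1/24 + 1/16 → 5/48
merge 5/48 + 5/48 → 5/24
merge 1/6 + 3/16 → 17/48
merge 5/24 + 5/24 → 5/12
merge 11/48 + 17/48 → 7/12
merge 5/12 + 7/12 → 1
L = 1/16 + 5/48 + 5/24 + 17/48 + 5/12 + 7/12 + 1 = 131/48 ≈ 2.729 bits/symbol.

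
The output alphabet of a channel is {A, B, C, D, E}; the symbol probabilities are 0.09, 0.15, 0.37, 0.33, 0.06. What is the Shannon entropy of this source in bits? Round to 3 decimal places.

2.025 bits

H = −Σ pᵢ log₂ pᵢ.
−0.09·log₂(0.09) = 0.3127
−0.15·log₂(0.15) = 0.4105
−0.37·log₂(0.37) = 0.5307
−0.33·log₂(0.33) = 0.5278
−0.06·log₂(0.06) = 0.2435
Sum ≈ 2.0253 → 2.025 bits.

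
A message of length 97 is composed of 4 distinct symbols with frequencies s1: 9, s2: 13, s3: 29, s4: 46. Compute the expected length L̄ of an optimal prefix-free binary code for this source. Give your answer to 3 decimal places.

1.753 bits/symbol

Probabilities are the counts divided by 97.
Repeatedly combine the two least-probable nodes; the expected code length is the sum of the merged weights.
merge 9/97 + 13/97 → 22/97
merge 22/97 + 29/97 → 51/97
merge 46/97 + 51/97 → 1
L = 22/97 + 51/97 + 1 = 170/97 ≈ 1.753 bits/symbol.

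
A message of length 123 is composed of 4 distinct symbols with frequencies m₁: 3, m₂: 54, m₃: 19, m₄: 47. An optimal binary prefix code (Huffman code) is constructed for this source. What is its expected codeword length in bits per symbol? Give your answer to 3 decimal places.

Probabilities are the counts divided by 123.
Repeatedly combine the two least-probable nodes; the expected code length is the sum of the merged weights.
merge 1/41 + 19/123 → 22/123
merge 22/123 + 47/123 → 23/41
merge 18/41 + 23/41 → 1
L = 22/123 + 23/41 + 1 = 214/123 ≈ 1.740 bits/symbol.

1.740 bits/symbol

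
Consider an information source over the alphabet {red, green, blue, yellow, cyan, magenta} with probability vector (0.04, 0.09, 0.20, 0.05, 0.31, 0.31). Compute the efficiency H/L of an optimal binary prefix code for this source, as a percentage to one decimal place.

98.1%

Entropy H = −Σ p log₂ p ≈ 2.2265 bits.
Huffman merges: 1/25+1/20→9/100; 9/100+9/100→9/50; 9/50+1/5→19/50; 31/100+31/100→31/50; 19/50+31/50→1. L = 227/100 ≈ 2.2700.
Efficiency = H/L = 2.2265/2.2700 = 98.1%.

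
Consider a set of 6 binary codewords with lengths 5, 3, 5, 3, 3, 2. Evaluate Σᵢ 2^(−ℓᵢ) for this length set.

With common denominator 2^5 = 32: Σ 2^(−ℓᵢ) = 1/32 + 4/32 + 1/32 + 4/32 + 4/32 + 8/32 = 22/32 = 0.6875.

0.6875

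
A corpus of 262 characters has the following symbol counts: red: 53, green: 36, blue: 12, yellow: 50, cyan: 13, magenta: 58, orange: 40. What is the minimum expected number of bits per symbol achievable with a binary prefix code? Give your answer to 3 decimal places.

2.672 bits/symbol

Probabilities are the counts divided by 262.
Repeatedly combine the two least-probable nodes; the expected code length is the sum of the merged weights.
merge 6/131 + 13/262 → 25/262
merge 25/262 + 18/131 → 61/262
merge 20/131 + 25/131 → 45/131
merge 53/262 + 29/131 → 111/262
merge 61/262 + 45/131 → 151/262
merge 111/262 + 151/262 → 1
L = 25/262 + 61/262 + 45/131 + 111/262 + 151/262 + 1 = 350/131 ≈ 2.672 bits/symbol.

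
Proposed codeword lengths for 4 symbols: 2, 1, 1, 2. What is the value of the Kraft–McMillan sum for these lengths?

1.5

With common denominator 2^2 = 4: Σ 2^(−ℓᵢ) = 1/4 + 2/4 + 2/4 + 1/4 = 6/4 = 1.5.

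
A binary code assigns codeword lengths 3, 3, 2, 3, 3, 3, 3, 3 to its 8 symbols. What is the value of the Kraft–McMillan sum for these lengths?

1.125

With common denominator 2^3 = 8: Σ 2^(−ℓᵢ) = 1/8 + 1/8 + 2/8 + 1/8 + 1/8 + 1/8 + 1/8 + 1/8 = 9/8 = 1.125.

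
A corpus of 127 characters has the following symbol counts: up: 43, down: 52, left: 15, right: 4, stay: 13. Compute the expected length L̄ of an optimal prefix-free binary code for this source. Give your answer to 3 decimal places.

Probabilities are the counts divided by 127.
Repeatedly combine the two least-probable nodes; the expected code length is the sum of the merged weights.
merge 4/127 + 13/127 → 17/127
merge 15/127 + 17/127 → 32/127
merge 32/127 + 43/127 → 75/127
merge 52/127 + 75/127 → 1
L = 17/127 + 32/127 + 75/127 + 1 = 251/127 ≈ 1.976 bits/symbol.

1.976 bits/symbol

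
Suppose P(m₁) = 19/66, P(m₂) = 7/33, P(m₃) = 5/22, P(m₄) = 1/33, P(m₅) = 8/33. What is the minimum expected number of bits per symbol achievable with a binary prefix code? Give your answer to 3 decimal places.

2.242 bits/symbol

Repeatedly combine the two least-probable nodes; the expected code length is the sum of the merged weights.
merge 1/33 + 7/33 → 8/33
merge 5/22 + 8/33 → 31/66
merge 8/33 + 19/66 → 35/66
merge 31/66 + 35/66 → 1
L = 8/33 + 31/66 + 35/66 + 1 = 74/33 ≈ 2.242 bits/symbol.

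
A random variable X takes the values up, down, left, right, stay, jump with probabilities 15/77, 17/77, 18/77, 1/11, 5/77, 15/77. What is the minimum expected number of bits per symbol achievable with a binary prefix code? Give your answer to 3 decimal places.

2.506 bits/symbol

Repeatedly combine the two least-probable nodes; the expected code length is the sum of the merged weights.
merge 5/77 + 1/11 → 12/77
merge 12/77 + 15/77 → 27/77
merge 15/77 + 17/77 → 32/77
merge 18/77 + 27/77 → 45/77
merge 32/77 + 45/77 → 1
L = 12/77 + 27/77 + 32/77 + 45/77 + 1 = 193/77 ≈ 2.506 bits/symbol.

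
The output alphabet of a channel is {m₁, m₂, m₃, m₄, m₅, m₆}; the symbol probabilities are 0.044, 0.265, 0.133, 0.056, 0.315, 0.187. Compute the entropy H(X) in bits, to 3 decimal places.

H = −Σ pᵢ log₂ pᵢ.
−0.044·log₂(0.044) = 0.1983
−0.265·log₂(0.265) = 0.5077
−0.133·log₂(0.133) = 0.3871
−0.056·log₂(0.056) = 0.2329
−0.315·log₂(0.315) = 0.5250
−0.187·log₂(0.187) = 0.4523
Sum ≈ 2.3033 → 2.303 bits.

2.303 bits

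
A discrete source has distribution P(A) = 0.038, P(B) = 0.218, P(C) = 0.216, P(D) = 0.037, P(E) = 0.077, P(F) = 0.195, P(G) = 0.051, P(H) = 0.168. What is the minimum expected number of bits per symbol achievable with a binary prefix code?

Repeatedly combine the two least-probable nodes; the expected code length is the sum of the merged weights.
merge 37/1000 + 19/500 → 3/40
merge 51/1000 + 3/40 → 63/500
merge 77/1000 + 63/500 → 203/1000
merge 21/125 + 39/200 → 363/1000
merge 203/1000 + 27/125 → 419/1000
merge 109/500 + 363/1000 → 581/1000
merge 419/1000 + 581/1000 → 1
L = 3/40 + 63/500 + 203/1000 + 363/1000 + 419/1000 + 581/1000 + 1 = 2767/1000 = 2.767 bits/symbol.

2.767 bits/symbol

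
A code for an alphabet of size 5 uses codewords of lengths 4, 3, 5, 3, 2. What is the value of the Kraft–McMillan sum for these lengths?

0.59375

With common denominator 2^5 = 32: Σ 2^(−ℓᵢ) = 2/32 + 4/32 + 1/32 + 4/32 + 8/32 = 19/32 = 0.59375.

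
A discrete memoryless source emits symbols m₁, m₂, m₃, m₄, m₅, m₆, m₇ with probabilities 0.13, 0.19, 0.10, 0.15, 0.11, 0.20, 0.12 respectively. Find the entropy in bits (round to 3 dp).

H = −Σ pᵢ log₂ pᵢ.
−0.13·log₂(0.13) = 0.3826
−0.19·log₂(0.19) = 0.4552
−0.10·log₂(0.10) = 0.3322
−0.15·log₂(0.15) = 0.4105
−0.11·log₂(0.11) = 0.3503
−0.20·log₂(0.20) = 0.4644
−0.12·log₂(0.12) = 0.3671
Sum ≈ 2.7623 → 2.762 bits.

2.762 bits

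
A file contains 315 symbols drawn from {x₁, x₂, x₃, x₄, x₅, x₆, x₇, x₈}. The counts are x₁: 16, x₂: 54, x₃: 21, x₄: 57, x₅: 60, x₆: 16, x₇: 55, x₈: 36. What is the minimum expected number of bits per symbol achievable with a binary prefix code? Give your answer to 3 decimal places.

2.898 bits/symbol

Probabilities are the counts divided by 315.
Repeatedly combine the two least-probable nodes; the expected code length is the sum of the merged weights.
merge 16/315 + 16/315 → 32/315
merge 1/15 + 32/315 → 53/315
merge 4/35 + 53/315 → 89/315
merge 6/35 + 11/63 → 109/315
merge 19/105 + 4/21 → 13/35
merge 89/315 + 109/315 → 22/35
merge 13/35 + 22/35 → 1
L = 32/315 + 53/315 + 89/315 + 109/315 + 13/35 + 22/35 + 1 = 913/315 ≈ 2.898 bits/symbol.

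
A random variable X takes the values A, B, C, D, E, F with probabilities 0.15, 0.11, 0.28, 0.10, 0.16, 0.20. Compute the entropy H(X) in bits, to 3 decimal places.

2.495 bits

H = −Σ pᵢ log₂ pᵢ.
−0.15·log₂(0.15) = 0.4105
−0.11·log₂(0.11) = 0.3503
−0.28·log₂(0.28) = 0.5142
−0.10·log₂(0.10) = 0.3322
−0.16·log₂(0.16) = 0.4230
−0.20·log₂(0.20) = 0.4644
Sum ≈ 2.4946 → 2.495 bits.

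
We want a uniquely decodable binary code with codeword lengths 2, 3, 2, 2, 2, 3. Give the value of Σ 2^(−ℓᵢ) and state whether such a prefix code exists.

With common denominator 2^3 = 8: Σ 2^(−ℓᵢ) = 2/8 + 1/8 + 2/8 + 2/8 + 2/8 + 1/8 = 10/8 = 1.25.
Kraft's inequality requires Σ ≤ 1; here Σ = 1.25 > 1, so no such prefix code exists.

1.25; no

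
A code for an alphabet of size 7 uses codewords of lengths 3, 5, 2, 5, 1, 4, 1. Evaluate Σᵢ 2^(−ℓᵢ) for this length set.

With common denominator 2^5 = 32: Σ 2^(−ℓᵢ) = 4/32 + 1/32 + 8/32 + 1/32 + 16/32 + 2/32 + 16/32 = 48/32 = 1.5.

1.5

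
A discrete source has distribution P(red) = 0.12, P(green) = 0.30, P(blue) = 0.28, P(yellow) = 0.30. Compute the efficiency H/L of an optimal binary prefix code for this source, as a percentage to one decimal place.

Entropy H = −Σ p log₂ p ≈ 1.9235 bits.
Huffman merges: 3/25+7/25→2/5; 3/10+3/10→3/5; 2/5+3/5→1. L = 2 ≈ 2.0000.
Efficiency = H/L = 1.9235/2.0000 = 96.2%.

96.2%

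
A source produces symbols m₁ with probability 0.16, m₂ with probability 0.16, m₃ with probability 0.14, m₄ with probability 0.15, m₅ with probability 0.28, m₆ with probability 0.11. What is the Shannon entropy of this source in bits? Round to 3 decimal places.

H = −Σ pᵢ log₂ pᵢ.
−0.16·log₂(0.16) = 0.4230
−0.16·log₂(0.16) = 0.4230
−0.14·log₂(0.14) = 0.3971
−0.15·log₂(0.15) = 0.4105
−0.28·log₂(0.28) = 0.5142
−0.11·log₂(0.11) = 0.3503
Sum ≈ 2.5182 → 2.518 bits.

2.518 bits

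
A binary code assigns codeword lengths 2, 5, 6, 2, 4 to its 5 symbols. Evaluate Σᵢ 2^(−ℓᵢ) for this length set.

0.609375

With common denominator 2^6 = 64: Σ 2^(−ℓᵢ) = 16/64 + 2/64 + 1/64 + 16/64 + 4/64 = 39/64 = 0.609375.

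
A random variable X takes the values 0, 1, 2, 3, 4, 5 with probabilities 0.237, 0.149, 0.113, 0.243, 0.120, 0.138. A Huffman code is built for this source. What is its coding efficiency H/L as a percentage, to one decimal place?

99.8%

Entropy H = −Σ p log₂ p ≈ 2.5143 bits.
Huffman merges: 113/1000+3/25→233/1000; 69/500+149/1000→287/1000; 233/1000+237/1000→47/100; 243/1000+287/1000→53/100; 47/100+53/100→1. L = 63/25 ≈ 2.5200.
Efficiency = H/L = 2.5143/2.5200 = 99.8%.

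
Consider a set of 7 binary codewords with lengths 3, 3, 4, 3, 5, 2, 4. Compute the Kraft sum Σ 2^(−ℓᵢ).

With common denominator 2^5 = 32: Σ 2^(−ℓᵢ) = 4/32 + 4/32 + 2/32 + 4/32 + 1/32 + 8/32 + 2/32 = 25/32 = 0.78125.

0.78125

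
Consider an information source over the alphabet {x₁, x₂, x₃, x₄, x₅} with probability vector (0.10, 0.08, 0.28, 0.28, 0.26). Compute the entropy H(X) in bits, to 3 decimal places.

2.157 bits

H = −Σ pᵢ log₂ pᵢ.
−0.10·log₂(0.10) = 0.3322
−0.08·log₂(0.08) = 0.2915
−0.28·log₂(0.28) = 0.5142
−0.28·log₂(0.28) = 0.5142
−0.26·log₂(0.26) = 0.5053
Sum ≈ 2.1574 → 2.157 bits.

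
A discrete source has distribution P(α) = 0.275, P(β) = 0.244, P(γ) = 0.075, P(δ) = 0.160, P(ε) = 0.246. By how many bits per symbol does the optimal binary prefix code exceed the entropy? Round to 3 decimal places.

Entropy H = −Σ p log₂ p ≈ 2.2098 bits.
Huffman merges: 3/40+4/25→47/200; 47/200+61/250→479/1000; 123/500+11/40→521/1000; 479/1000+521/1000→1. L = 447/200 ≈ 2.2350.
L − H = 2.2350 − 2.2098 = 0.025 bits.

0.025 bits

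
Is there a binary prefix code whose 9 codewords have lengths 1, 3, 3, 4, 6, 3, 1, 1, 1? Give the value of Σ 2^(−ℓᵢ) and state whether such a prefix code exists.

2.453125; no

With common denominator 2^6 = 64: Σ 2^(−ℓᵢ) = 32/64 + 8/64 + 8/64 + 4/64 + 1/64 + 8/64 + 32/64 + 32/64 + 32/64 = 157/64 = 2.453125.
Kraft's inequality requires Σ ≤ 1; here Σ = 2.453125 > 1, so no such prefix code exists.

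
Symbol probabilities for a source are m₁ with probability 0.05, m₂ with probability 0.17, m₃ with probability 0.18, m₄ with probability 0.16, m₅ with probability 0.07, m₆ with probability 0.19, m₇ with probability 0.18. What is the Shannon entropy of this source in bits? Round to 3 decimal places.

2.688 bits

H = −Σ pᵢ log₂ pᵢ.
−0.05·log₂(0.05) = 0.2161
−0.17·log₂(0.17) = 0.4346
−0.18·log₂(0.18) = 0.4453
−0.16·log₂(0.16) = 0.4230
−0.07·log₂(0.07) = 0.2686
−0.19·log₂(0.19) = 0.4552
−0.18·log₂(0.18) = 0.4453
Sum ≈ 2.6881 → 2.688 bits.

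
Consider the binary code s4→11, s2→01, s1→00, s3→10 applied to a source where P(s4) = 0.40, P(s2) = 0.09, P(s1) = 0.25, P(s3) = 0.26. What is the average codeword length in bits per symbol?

2 bits/symbol

L̄ = Σ pᵢ·ℓᵢ = 0.40·2 + 0.09·2 + 0.25·2 + 0.26·2 = 2 bits/symbol.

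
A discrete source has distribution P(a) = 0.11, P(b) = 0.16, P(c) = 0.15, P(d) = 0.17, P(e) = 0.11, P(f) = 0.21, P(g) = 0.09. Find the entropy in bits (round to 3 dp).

2.754 bits

H = −Σ pᵢ log₂ pᵢ.
−0.11·log₂(0.11) = 0.3503
−0.16·log₂(0.16) = 0.4230
−0.15·log₂(0.15) = 0.4105
−0.17·log₂(0.17) = 0.4346
−0.11·log₂(0.11) = 0.3503
−0.21·log₂(0.21) = 0.4728
−0.09·log₂(0.09) = 0.3127
Sum ≈ 2.7542 → 2.754 bits.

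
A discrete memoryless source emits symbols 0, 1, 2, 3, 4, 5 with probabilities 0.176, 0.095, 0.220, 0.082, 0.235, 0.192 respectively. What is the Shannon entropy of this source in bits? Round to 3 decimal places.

H = −Σ pᵢ log₂ pᵢ.
−0.176·log₂(0.176) = 0.4411
−0.095·log₂(0.095) = 0.3226
−0.220·log₂(0.220) = 0.4806
−0.082·log₂(0.082) = 0.2959
−0.235·log₂(0.235) = 0.4910
−0.192·log₂(0.192) = 0.4571
Sum ≈ 2.4883 → 2.488 bits.

2.488 bits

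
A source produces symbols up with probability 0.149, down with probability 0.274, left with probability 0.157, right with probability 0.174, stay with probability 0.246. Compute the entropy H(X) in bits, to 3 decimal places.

2.277 bits

H = −Σ pᵢ log₂ pᵢ.
−0.149·log₂(0.149) = 0.4092
−0.274·log₂(0.274) = 0.5118
−0.157·log₂(0.157) = 0.4194
−0.174·log₂(0.174) = 0.4390
−0.246·log₂(0.246) = 0.4977
Sum ≈ 2.2771 → 2.277 bits.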